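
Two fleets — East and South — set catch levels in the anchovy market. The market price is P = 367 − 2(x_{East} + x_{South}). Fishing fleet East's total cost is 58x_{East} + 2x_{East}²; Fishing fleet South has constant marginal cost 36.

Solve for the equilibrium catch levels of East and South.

Fishing fleet East's profit: π = x_{East}(367 − 2(x_{East} + x_{South})) − 58x_{East} − 2x_{East}².
∂π/∂x_{East} = 309 − 8x_{East} − 2x_{South} = 0, so x_{East} = 38.625 − 0.25x_{South}.
For South: ∂π/∂x_{South} = 331 − 4x_{South} − 2x_{East} = 0 ⇒ x_{South} = 82.75 − 0.5x_{East}.
Plugging x_{South} into East's best response: x_{East} = 38.625 − 0.25(82.75 − 0.5x_{East}) ⇒ 0.875x_{East} = 17.9375, so x_{East} = 20.5.
Then x_{South} = 82.75 − 0.5·20.5 = 72.5.

20.5, 72.5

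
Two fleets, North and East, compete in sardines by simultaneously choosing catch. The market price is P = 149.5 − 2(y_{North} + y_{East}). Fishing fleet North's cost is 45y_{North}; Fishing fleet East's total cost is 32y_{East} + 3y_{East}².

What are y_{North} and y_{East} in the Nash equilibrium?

22.5, 7.25

Fishing fleet North's profit: π = y_{North}(149.5 − 2(y_{North} + y_{East})) − 45y_{North}.
∂π/∂y_{North} = 104.5 − 4y_{North} − 2y_{East} = 0, so y_{North} = 26.125 − 0.5y_{East}.
For East: ∂π/∂y_{East} = 117.5 − 10y_{East} − 2y_{North} = 0 ⇒ y_{East} = 11.75 − 0.2y_{North}.
Plugging y_{East} into North's best response: y_{North} = 26.125 − 0.5(11.75 − 0.2y_{North}) ⇒ 0.9y_{North} = 20.25, so y_{North} = 22.5.
Then y_{East} = 11.75 − 0.2·22.5 = 7.25.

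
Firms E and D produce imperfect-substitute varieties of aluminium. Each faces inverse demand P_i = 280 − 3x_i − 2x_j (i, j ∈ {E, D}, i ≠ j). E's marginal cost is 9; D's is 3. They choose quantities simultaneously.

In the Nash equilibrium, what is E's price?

Firm E's profit: π = x_E(280 − 3x_E − 2x_D) − 9x_E.
∂π/∂x_E = 271 − 6x_E − 2x_D = 0 ⇒ x_E = 271/6 − (1/3)x_D.
Similarly x_D = 277/6 − (1/3)x_E.
Plugging x_D into E's best response: x_E = 271/6 − (1/3)(277/6 − (1/3)x_E) ⇒ (8/9)x_E = 268/9, so x_E = 33.5.
Then x_D = 277/6 − (1/3)·33.5 = 35.
P_E = 280 − 3·33.5 − 2·35 = 109.5.

109.5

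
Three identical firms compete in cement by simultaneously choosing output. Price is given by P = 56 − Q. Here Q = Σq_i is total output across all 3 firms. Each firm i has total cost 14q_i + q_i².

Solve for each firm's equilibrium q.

A representative firm's profit is π_i = q_i(56 − Q) − 14q_i − q_i², with Q = q_i + Σ_{j≠i} q_j.
First-order condition: 42 − 4q_i − Σ_{j≠i} q_j = 0.
In a symmetric equilibrium every firm chooses the same q, so Σ_{j≠i} q_j = 2q. The condition becomes 42 − 6q = 0, giving q = 42/6 = 7.

7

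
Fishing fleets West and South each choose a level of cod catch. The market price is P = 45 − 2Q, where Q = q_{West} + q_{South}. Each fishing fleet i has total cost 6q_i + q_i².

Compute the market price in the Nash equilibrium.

Fishing fleet West's profit: π = q_{West}(45 − 2(q_{West} + q_{South})) − 6q_{West} − q_{West}².
∂π/∂q_{West} = 39 − 6q_{West} − 2q_{South} = 0, so q_{West} = 6.5 − (1/3)q_{South}.
Setting q_{West} = q_{South} in the reaction function: q_{West} = 6.5 − (1/3)q_{West}, so q_{West} = 6.5 / (4/3) = 4.875.
Equilibrium price: P = 45 − 2·9.75 = 25.5.

25.5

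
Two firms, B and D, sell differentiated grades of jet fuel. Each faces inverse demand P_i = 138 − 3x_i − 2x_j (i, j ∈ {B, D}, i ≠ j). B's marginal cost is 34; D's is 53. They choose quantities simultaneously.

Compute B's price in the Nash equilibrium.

Firm B's profit: π = x_B(138 − 3x_B − 2x_D) − 34x_B.
∂π/∂x_B = 104 − 6x_B − 2x_D = 0 ⇒ x_B = 52/3 − (1/3)x_D.
Similarly x_D = 85/6 − (1/3)x_B.
Substituting the second reaction function into the first: x_B = 52/3 − (1/3)(85/6 − (1/3)x_B), which gives (8/9)x_B = 227/18 ⇒ x_B = 14.1875.
Then x_D = 85/6 − (1/3)·14.1875 = 9.4375.
P_B = 138 − 3·14.1875 − 2·9.4375 = 76.5625.

76.5625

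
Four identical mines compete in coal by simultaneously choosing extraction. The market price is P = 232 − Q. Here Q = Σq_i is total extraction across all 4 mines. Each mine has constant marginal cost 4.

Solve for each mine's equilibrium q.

45.6

A representative mine's profit is π_i = q_i(232 − Q) − 4q_i, with Q = q_i + Σ_{j≠i} q_j.
First-order condition: 228 − 2q_i − Σ_{j≠i} q_j = 0.
In a symmetric equilibrium every mine chooses the same q, so Σ_{j≠i} q_j = 3q. The condition becomes 228 − 5q = 0, giving q = 228/5 = 45.6.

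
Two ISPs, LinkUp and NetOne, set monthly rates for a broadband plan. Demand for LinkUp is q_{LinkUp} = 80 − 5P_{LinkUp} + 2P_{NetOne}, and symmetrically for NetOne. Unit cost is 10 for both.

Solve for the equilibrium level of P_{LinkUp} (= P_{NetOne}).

LinkUp's profit: π = (P_{LinkUp} − 10)(80 − 5P_{LinkUp} + 2P_{NetOne}).
∂π/∂P_{LinkUp} = 130 − 10P_{LinkUp} + 2P_{NetOne} = 0 ⇒ P_{LinkUp} = 13 + 0.2P_{NetOne}.
By symmetry P_{NetOne} = P_{LinkUp}; substituting into the reaction function, 0.8P_{LinkUp} = 13 and P_{LinkUp} = 16.25.

16.25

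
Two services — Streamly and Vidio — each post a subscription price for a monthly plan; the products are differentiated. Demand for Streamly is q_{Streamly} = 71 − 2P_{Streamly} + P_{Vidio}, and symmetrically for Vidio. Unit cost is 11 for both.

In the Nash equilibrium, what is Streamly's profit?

Streamly's profit: π = (P_{Streamly} − 11)(71 − 2P_{Streamly} + P_{Vidio}).
∂π/∂P_{Streamly} = 93 − 4P_{Streamly} + P_{Vidio} = 0 ⇒ P_{Streamly} = 23.25 + 0.25P_{Vidio}.
By symmetry P_{Vidio} = P_{Streamly}; substituting into the reaction function, 0.75P_{Streamly} = 23.25 and P_{Streamly} = 31.
q_{Streamly} = 71 − 2·31 + 31 = 40.
Profit = (31 − 11)·40 = 800.

800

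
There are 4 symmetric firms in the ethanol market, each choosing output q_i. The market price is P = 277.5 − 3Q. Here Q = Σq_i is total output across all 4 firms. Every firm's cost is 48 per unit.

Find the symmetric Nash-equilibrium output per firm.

A representative firm's profit is π_i = q_i(277.5 − 3Q) − 48q_i, with Q = q_i + Σ_{j≠i} q_j.
First-order condition: 229.5 − 6q_i − 3Σ_{j≠i} q_j = 0.
With identical firms, set every q_j = q: then 229.5 − 6q − 9q = 0, i.e. q = 229.5/15 = 15.3.

15.3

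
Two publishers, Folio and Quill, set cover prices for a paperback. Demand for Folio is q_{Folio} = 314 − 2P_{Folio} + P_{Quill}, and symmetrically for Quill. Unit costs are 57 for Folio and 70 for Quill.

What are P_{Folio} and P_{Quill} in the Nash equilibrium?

Folio's profit: π = (P_{Folio} − 57)(314 − 2P_{Folio} + P_{Quill}).
∂π/∂P_{Folio} = 428 − 4P_{Folio} + P_{Quill} = 0 ⇒ P_{Folio} = 107 + 0.25P_{Quill}.
Similarly P_{Quill} = 113.5 + 0.25P_{Folio}.
Plugging P_{Quill} into Folio's best response: P_{Folio} = 107 + 0.25(113.5 + 0.25P_{Folio}) ⇒ 0.9375P_{Folio} = 135.375, so P_{Folio} = 144.4.
Then P_{Quill} = 113.5 + 0.25·144.4 = 149.6.

144.4, 149.6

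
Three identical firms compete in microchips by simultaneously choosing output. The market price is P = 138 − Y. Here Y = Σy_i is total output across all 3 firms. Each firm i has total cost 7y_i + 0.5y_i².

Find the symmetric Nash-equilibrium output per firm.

26.2

A representative firm's profit is π_i = y_i(138 − Y) − 7y_i − 0.5y_i², with Y = y_i + Σ_{j≠i} y_j.
First-order condition: 131 − 3y_i − Σ_{j≠i} y_j = 0.
With identical firms, set every y_j = y: then 131 − 3y − 2y = 0, i.e. y = 131/5 = 26.2.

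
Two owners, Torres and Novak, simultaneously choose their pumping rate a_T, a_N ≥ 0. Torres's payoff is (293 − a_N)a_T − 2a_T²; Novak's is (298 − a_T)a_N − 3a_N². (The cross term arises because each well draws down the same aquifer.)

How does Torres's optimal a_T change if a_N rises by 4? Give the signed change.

Expanding Torres's payoff: 293a_T − a_Na_T − 2a_T².
∂π/∂a_T = 293 − a_N − 4a_T = 0, so a_T = 73.25 − 0.25a_N.
The reaction-function slope is −0.25, so a 4-unit rise in a_N moves a_T by −0.25 × 4 = −1. Torres's best response falls — the actions are strategic substitutes.

-1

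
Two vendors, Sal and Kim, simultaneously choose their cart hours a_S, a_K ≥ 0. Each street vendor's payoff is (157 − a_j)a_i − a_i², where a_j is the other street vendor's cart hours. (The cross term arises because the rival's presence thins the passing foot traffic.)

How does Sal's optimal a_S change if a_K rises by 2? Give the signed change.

Sal's payoff is (157 − a_K)a_S − a_S².
∂π/∂a_S = 157 − a_K − 2a_S = 0, so a_S = 78.5 − 0.5a_K.
The reaction-function slope is −0.5, so a 2-unit rise in a_K moves a_S by −0.5 × 2 = −1. Sal's best response falls — the actions are strategic substitutes.

-1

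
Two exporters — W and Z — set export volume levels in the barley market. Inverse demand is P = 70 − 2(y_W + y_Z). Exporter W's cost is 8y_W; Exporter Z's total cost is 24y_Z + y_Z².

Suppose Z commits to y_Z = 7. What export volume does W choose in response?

Exporter W's profit: π = y_W(70 − 2(y_W + y_Z)) − 8y_W.
∂π/∂y_W = 62 − 4y_W − 2y_Z = 0, so y_W = 15.5 − 0.5y_Z.
At y_Z = 7: y_W = 15.5 − 0.5·7 = 12.

12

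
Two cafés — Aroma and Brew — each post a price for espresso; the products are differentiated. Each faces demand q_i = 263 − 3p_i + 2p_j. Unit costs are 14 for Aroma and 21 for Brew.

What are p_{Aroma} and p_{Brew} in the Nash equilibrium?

77.5625, 80.1875

Aroma's profit: π = (p_{Aroma} − 14)(263 − 3p_{Aroma} + 2p_{Brew}).
∂π/∂p_{Aroma} = 305 − 6p_{Aroma} + 2p_{Brew} = 0 ⇒ p_{Aroma} = 305/6 + (1/3)p_{Brew}.
Similarly p_{Brew} = 163/3 + (1/3)p_{Aroma}.
Plugging p_{Brew} into Aroma's best response: p_{Aroma} = 305/6 + (1/3)(163/3 + (1/3)p_{Aroma}) ⇒ (8/9)p_{Aroma} = 1241/18, so p_{Aroma} = 77.5625.
Then p_{Brew} = 163/3 + (1/3)·77.5625 = 80.1875.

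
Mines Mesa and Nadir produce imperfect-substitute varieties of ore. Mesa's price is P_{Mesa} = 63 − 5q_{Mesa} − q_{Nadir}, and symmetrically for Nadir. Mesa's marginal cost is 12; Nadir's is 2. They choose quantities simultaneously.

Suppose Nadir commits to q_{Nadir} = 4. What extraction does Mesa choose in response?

Mine Mesa's profit: π = q_{Mesa}(63 − 5q_{Mesa} − q_{Nadir}) − 12q_{Mesa}.
∂π/∂q_{Mesa} = 51 − 10q_{Mesa} − q_{Nadir} = 0 ⇒ q_{Mesa} = 5.1 − 0.1q_{Nadir}.
At q_{Nadir} = 4: q_{Mesa} = 5.1 − 0.1·4 = 4.7.

4.7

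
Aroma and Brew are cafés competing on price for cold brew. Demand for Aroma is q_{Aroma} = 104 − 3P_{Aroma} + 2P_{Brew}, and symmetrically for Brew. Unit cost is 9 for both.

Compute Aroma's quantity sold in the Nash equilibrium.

Aroma's profit: π = (P_{Aroma} − 9)(104 − 3P_{Aroma} + 2P_{Brew}).
∂π/∂P_{Aroma} = 131 − 6P_{Aroma} + 2P_{Brew} = 0 ⇒ P_{Aroma} = 131/6 + (1/3)P_{Brew}.
By symmetry P_{Brew} = P_{Aroma}; substituting into the reaction function, (2/3)P_{Aroma} = 131/6 and P_{Aroma} = 32.75.
q_{Aroma} = 104 − 3·32.75 + 2·32.75 = 71.25.

71.25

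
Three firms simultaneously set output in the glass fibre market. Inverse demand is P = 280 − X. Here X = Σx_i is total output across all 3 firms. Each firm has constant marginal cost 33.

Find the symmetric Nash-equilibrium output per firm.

A representative firm's profit is π_i = x_i(280 − X) − 33x_i, with X = x_i + Σ_{j≠i} x_j.
First-order condition: 247 − 2x_i − Σ_{j≠i} x_j = 0.
In a symmetric equilibrium every firm chooses the same x, so Σ_{j≠i} x_j = 2x. The condition becomes 247 − 4x = 0, giving x = 247/4 = 61.75.

61.75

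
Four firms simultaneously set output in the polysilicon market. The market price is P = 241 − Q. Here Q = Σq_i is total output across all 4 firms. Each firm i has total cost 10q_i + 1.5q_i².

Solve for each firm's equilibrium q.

28.875

A representative firm's profit is π_i = q_i(241 − Q) − 10q_i − 1.5q_i², with Q = q_i + Σ_{j≠i} q_j.
First-order condition: 231 − 5q_i − Σ_{j≠i} q_j = 0.
Imposing symmetry (q_j = q for all j) turns Σ_{j≠i} q_j into 3q, so 231 = 8q and q = 28.875.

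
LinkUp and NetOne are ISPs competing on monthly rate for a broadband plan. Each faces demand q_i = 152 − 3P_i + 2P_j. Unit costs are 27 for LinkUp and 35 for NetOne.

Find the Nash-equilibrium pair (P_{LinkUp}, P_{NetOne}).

LinkUp's profit: π = (P_{LinkUp} − 27)(152 − 3P_{LinkUp} + 2P_{NetOne}).
∂π/∂P_{LinkUp} = 233 − 6P_{LinkUp} + 2P_{NetOne} = 0 ⇒ P_{LinkUp} = 233/6 + (1/3)P_{NetOne}.
Similarly P_{NetOne} = 257/6 + (1/3)P_{LinkUp}.
Substituting the second reaction function into the first: P_{LinkUp} = 233/6 + (1/3)(257/6 + (1/3)P_{LinkUp}), which gives (8/9)P_{LinkUp} = 478/9 ⇒ P_{LinkUp} = 59.75.
Then P_{NetOne} = 257/6 + (1/3)·59.75 = 62.75.

59.75, 62.75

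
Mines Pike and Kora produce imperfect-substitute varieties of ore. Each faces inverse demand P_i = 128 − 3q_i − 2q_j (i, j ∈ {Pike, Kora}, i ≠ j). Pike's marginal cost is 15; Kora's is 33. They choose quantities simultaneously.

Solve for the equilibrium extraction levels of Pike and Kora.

15.25, 10.75

Mine Pike's profit: π = q_{Pike}(128 − 3q_{Pike} − 2q_{Kora}) − 15q_{Pike}.
∂π/∂q_{Pike} = 113 − 6q_{Pike} − 2q_{Kora} = 0 ⇒ q_{Pike} = 113/6 − (1/3)q_{Kora}.
Similarly q_{Kora} = 95/6 − (1/3)q_{Pike}.
Solving the two reaction functions simultaneously: (1 − (−1/3)(−1/3))q_{Pike} = 113/6 − (1/3)·(95/6), so (8/9)q_{Pike} = 122/9 and q_{Pike} = 15.25.
Then q_{Kora} = 95/6 − (1/3)·15.25 = 10.75.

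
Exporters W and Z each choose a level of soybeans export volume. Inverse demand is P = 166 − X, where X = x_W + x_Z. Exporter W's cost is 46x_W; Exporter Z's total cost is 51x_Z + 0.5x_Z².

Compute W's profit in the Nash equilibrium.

2401

Exporter W's profit: π = x_W(166 − (x_W + x_Z)) − 46x_W.
∂π/∂x_W = 120 − 2x_W − x_Z = 0, so x_W = 60 − 0.5x_Z.
For Z: ∂π/∂x_Z = 115 − 3x_Z − x_W = 0 ⇒ x_Z = 115/3 − (1/3)x_W.
Solving the two reaction functions simultaneously: (1 − (−0.5)(−1/3))x_W = 60 − 0.5·(115/3), so (5/6)x_W = 245/6 and x_W = 49.
Then x_Z = 115/3 − (1/3)·49 = 22.
Price P = 166 − 71 = 95.
W's profit: (95 − 46)·49 = 2401.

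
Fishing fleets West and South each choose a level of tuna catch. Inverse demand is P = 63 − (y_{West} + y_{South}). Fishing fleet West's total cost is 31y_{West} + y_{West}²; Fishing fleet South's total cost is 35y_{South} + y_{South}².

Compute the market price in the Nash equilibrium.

51

Fishing fleet West's profit: π = y_{West}(63 − (y_{West} + y_{South})) − 31y_{West} − y_{West}².
∂π/∂y_{West} = 32 − 4y_{West} − y_{South} = 0, so y_{West} = 8 − 0.25y_{South}.
By the same steps for South: y_{South} = 7 − 0.25y_{West}.
Solving the two reaction functions simultaneously: (1 − (−0.25)(−0.25))y_{West} = 8 − 0.25·7, so 0.9375y_{West} = 6.25 and y_{West} = 20/3.
Then y_{South} = 7 − 0.25·(20/3) = 16/3.
Equilibrium price: P = 63 − 12 = 51.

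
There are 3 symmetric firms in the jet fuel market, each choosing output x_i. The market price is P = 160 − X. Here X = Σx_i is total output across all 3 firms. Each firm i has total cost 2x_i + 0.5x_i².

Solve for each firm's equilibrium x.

31.6

A representative firm's profit is π_i = x_i(160 − X) − 2x_i − 0.5x_i², with X = x_i + Σ_{j≠i} x_j.
First-order condition: 158 − 3x_i − Σ_{j≠i} x_j = 0.
With identical firms, set every x_j = x: then 158 − 3x − 2x = 0, i.e. x = 158/5 = 31.6.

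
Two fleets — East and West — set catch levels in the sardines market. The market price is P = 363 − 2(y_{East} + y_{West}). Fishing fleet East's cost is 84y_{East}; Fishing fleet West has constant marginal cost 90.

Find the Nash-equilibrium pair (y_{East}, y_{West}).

47.5, 44.5

Fishing fleet East's profit: π = y_{East}(363 − 2(y_{East} + y_{West})) − 84y_{East}.
∂π/∂y_{East} = 279 − 4y_{East} − 2y_{West} = 0, so y_{East} = 69.75 − 0.5y_{West}.
By the same steps for West: y_{West} = 68.25 − 0.5y_{East}.
Substituting the second reaction function into the first: y_{East} = 69.75 − 0.5(68.25 − 0.5y_{East}), which gives 0.75y_{East} = 35.625 ⇒ y_{East} = 47.5.
Then y_{West} = 68.25 − 0.5·47.5 = 44.5.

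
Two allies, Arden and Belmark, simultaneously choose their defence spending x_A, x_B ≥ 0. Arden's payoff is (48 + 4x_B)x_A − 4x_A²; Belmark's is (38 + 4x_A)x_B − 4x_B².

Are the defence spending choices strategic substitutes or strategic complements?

strategic complements

Expanding Arden's payoff: 48x_A + 4x_Bx_A − 4x_A².
∂π/∂x_A = 48 + 4x_B − 8x_A = 0, so x_A = 6 + 0.5x_B.
The best-response slope dx_A/dx_B = 0.5 > 0: the reaction function is upward-sloping, so the choices are strategic complements.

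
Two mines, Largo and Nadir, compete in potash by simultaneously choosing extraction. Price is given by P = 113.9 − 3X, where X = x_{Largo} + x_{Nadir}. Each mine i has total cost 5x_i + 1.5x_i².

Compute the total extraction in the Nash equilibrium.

18.15

Mine Largo's profit: π = x_{Largo}(113.9 − 3(x_{Largo} + x_{Nadir})) − 5x_{Largo} − 1.5x_{Largo}².
∂π/∂x_{Largo} = 108.9 − 9x_{Largo} − 3x_{Nadir} = 0, so x_{Largo} = 12.1 − (1/3)x_{Nadir}.
Setting x_{Largo} = x_{Nadir} in the reaction function: x_{Largo} = 12.1 − (1/3)x_{Largo}, so x_{Largo} = 12.1 / (4/3) = 9.075.
Total extraction: 9.075 + 9.075 = 18.15.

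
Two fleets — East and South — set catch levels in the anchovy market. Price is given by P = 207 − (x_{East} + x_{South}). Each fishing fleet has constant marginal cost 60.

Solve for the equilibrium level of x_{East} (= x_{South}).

49

Fishing fleet East's profit: π = x_{East}(207 − (x_{East} + x_{South})) − 60x_{East}.
∂π/∂x_{East} = 147 − 2x_{East} − x_{South} = 0, so x_{East} = 73.5 − 0.5x_{South}.
Setting x_{East} = x_{South} in the reaction function: x_{East} = 73.5 − 0.5x_{East}, so x_{East} = 73.5 / 1.5 = 49.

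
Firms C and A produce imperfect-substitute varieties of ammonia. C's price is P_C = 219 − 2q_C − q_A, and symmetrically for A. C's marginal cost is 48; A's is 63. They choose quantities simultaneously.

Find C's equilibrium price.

Firm C's profit: π = q_C(219 − 2q_C − q_A) − 48q_C.
∂π/∂q_C = 171 − 4q_C − q_A = 0 ⇒ q_C = 42.75 − 0.25q_A.
Similarly q_A = 39 − 0.25q_C.
Solving the two reaction functions simultaneously: (1 − (−0.25)(−0.25))q_C = 42.75 − 0.25·39, so 0.9375q_C = 33 and q_C = 35.2.
Then q_A = 39 − 0.25·35.2 = 30.2.
P_C = 219 − 2·35.2 − 30.2 = 118.4.

118.4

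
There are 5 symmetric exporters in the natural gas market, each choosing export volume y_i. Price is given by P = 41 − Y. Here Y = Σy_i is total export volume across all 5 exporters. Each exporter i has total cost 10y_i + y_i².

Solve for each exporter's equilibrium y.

3.875

A representative exporter's profit is π_i = y_i(41 − Y) − 10y_i − y_i², with Y = y_i + Σ_{j≠i} y_j.
First-order condition: 31 − 4y_i − Σ_{j≠i} y_j = 0.
With identical exporters, set every y_j = y: then 31 − 4y − 4y = 0, i.e. y = 31/8 = 3.875.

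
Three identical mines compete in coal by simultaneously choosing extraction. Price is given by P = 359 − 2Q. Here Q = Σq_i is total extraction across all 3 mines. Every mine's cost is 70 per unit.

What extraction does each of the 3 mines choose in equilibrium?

A representative mine's profit is π_i = q_i(359 − 2Q) − 70q_i, with Q = q_i + Σ_{j≠i} q_j.
First-order condition: 289 − 4q_i − 2Σ_{j≠i} q_j = 0.
In a symmetric equilibrium every mine chooses the same q, so Σ_{j≠i} q_j = 2q. The condition becomes 289 − 8q = 0, giving q = 289/8 = 36.125.

36.125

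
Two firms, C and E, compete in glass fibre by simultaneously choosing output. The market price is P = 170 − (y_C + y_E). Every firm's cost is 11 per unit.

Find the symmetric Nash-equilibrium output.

53

Firm C's profit: π = y_C(170 − (y_C + y_E)) − 11y_C.
∂π/∂y_C = 159 − 2y_C − y_E = 0, so y_C = 79.5 − 0.5y_E.
Setting y_C = y_E in the reaction function: y_C = 79.5 − 0.5y_C, so y_C = 79.5 / 1.5 = 53.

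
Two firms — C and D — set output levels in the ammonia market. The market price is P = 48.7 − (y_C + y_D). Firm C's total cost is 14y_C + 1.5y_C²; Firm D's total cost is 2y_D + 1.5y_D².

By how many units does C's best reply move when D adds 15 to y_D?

-3

Firm C's profit: π = y_C(48.7 − (y_C + y_D)) − 14y_C − 1.5y_C².
∂π/∂y_C = 34.7 − 5y_C − y_D = 0, so y_C = 6.94 − 0.2y_D.
The reaction-function slope is −0.2, so a 15-unit rise in y_D moves y_C by −0.2 × 15 = −3. C's best response falls — the actions are strategic substitutes.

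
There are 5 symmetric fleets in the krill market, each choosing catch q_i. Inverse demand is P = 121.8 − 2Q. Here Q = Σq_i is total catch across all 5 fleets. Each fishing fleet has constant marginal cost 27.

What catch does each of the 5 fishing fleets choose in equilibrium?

7.9

A representative fishing fleet's profit is π_i = q_i(121.8 − 2Q) − 27q_i, with Q = q_i + Σ_{j≠i} q_j.
First-order condition: 94.8 − 4q_i − 2Σ_{j≠i} q_j = 0.
In a symmetric equilibrium every fishing fleet chooses the same q, so Σ_{j≠i} q_j = 4q. The condition becomes 94.8 − 12q = 0, giving q = 94.8/12 = 7.9.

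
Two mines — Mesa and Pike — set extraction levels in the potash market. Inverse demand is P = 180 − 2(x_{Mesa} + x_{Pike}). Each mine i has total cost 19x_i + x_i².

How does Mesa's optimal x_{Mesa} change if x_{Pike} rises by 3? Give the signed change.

-1

Mine Mesa's profit: π = x_{Mesa}(180 − 2(x_{Mesa} + x_{Pike})) − 19x_{Mesa} − x_{Mesa}².
∂π/∂x_{Mesa} = 161 − 6x_{Mesa} − 2x_{Pike} = 0, so x_{Mesa} = 161/6 − (1/3)x_{Pike}.
The reaction-function slope is −1/3, so a 3-unit rise in x_{Pike} moves x_{Mesa} by −1/3 × 3 = −1. Mesa's best response falls — the actions are strategic substitutes.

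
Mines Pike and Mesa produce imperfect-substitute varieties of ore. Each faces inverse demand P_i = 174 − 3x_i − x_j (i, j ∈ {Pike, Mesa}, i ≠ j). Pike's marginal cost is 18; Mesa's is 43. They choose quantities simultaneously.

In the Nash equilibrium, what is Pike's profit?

Mine Pike's profit: π = x_{Pike}(174 − 3x_{Pike} − x_{Mesa}) − 18x_{Pike}.
∂π/∂x_{Pike} = 156 − 6x_{Pike} − x_{Mesa} = 0 ⇒ x_{Pike} = 26 − (1/6)x_{Mesa}.
Similarly x_{Mesa} = 131/6 − (1/6)x_{Pike}.
Plugging x_{Mesa} into Pike's best response: x_{Pike} = 26 − (1/6)(131/6 − (1/6)x_{Pike}) ⇒ (35/36)x_{Pike} = 805/36, so x_{Pike} = 23.
Then x_{Mesa} = 131/6 − (1/6)·23 = 18.
P_{Pike} = 174 − 3·23 − 18 = 87.
Profit = (87 − 18)·23 = 1587.

1587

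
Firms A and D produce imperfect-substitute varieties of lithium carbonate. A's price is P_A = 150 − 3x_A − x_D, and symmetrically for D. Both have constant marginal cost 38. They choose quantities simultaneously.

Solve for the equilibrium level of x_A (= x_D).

16

Firm A's profit: π = x_A(150 − 3x_A − x_D) − 38x_A.
∂π/∂x_A = 112 − 6x_A − x_D = 0 ⇒ x_A = 56/3 − (1/6)x_D.
Setting x_A = x_D in the reaction function: x_A = 56/3 − (1/6)x_A, so x_A = (56/3) / (7/6) = 16.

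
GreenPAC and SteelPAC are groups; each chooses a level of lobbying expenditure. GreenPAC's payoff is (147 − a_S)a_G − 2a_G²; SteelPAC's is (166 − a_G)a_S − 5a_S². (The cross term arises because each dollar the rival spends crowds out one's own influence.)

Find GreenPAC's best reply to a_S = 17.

Expanding GreenPAC's payoff: 147a_G − a_Sa_G − 2a_G².
∂π/∂a_G = 147 − a_S − 4a_G = 0, so a_G = 36.75 − 0.25a_S.
At a_S = 17: a_G = 36.75 − 0.25·17 = 32.5.

32.5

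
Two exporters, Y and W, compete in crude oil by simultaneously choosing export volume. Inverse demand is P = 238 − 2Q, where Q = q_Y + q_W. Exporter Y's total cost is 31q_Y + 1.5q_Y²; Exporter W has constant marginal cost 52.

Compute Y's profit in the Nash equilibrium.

1263.5

Exporter Y's profit: π = q_Y(238 − 2(q_Y + q_W)) − 31q_Y − 1.5q_Y².
∂π/∂q_Y = 207 − 7q_Y − 2q_W = 0, so q_Y = 207/7 − (2/7)q_W.
For W: ∂π/∂q_W = 186 − 4q_W − 2q_Y = 0 ⇒ q_W = 46.5 − 0.5q_Y.
Substituting the second reaction function into the first: q_Y = 207/7 − (2/7)(46.5 − 0.5q_Y), which gives (6/7)q_Y = 114/7 ⇒ q_Y = 19.
Then q_W = 46.5 − 0.5·19 = 37.
Price P = 238 − 2·56 = 126.
Y's profit: (126 − 31)·19 − 1.5(19)² = 1263.5.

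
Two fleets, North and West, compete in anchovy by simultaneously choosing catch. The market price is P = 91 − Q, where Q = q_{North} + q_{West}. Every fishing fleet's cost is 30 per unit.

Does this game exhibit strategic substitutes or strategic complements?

strategic substitutes

Fishing fleet North's profit: π = q_{North}(91 − (q_{North} + q_{West})) − 30q_{North}.
∂π/∂q_{North} = 61 − 2q_{North} − q_{West} = 0, so q_{North} = 30.5 − 0.5q_{West}.
The best-response slope dq_{North}/dq_{West} = −0.5 < 0: the reaction function is downward-sloping, so the choices are strategic substitutes.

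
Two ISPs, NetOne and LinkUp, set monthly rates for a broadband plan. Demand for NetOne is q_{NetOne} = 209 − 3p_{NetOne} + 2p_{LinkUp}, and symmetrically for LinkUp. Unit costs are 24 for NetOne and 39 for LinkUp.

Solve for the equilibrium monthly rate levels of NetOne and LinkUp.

73.0625, 78.6875

NetOne's profit: π = (p_{NetOne} − 24)(209 − 3p_{NetOne} + 2p_{LinkUp}).
∂π/∂p_{NetOne} = 281 − 6p_{NetOne} + 2p_{LinkUp} = 0 ⇒ p_{NetOne} = 281/6 + (1/3)p_{LinkUp}.
Similarly p_{LinkUp} = 163/3 + (1/3)p_{NetOne}.
Plugging p_{LinkUp} into NetOne's best response: p_{NetOne} = 281/6 + (1/3)(163/3 + (1/3)p_{NetOne}) ⇒ (8/9)p_{NetOne} = 1169/18, so p_{NetOne} = 73.0625.
Then p_{LinkUp} = 163/3 + (1/3)·73.0625 = 78.6875.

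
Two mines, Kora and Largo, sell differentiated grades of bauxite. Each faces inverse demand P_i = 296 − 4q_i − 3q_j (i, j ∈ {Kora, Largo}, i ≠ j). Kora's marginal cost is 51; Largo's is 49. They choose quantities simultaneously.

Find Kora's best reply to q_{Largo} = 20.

Mine Kora's profit: π = q_{Kora}(296 − 4q_{Kora} − 3q_{Largo}) − 51q_{Kora}.
∂π/∂q_{Kora} = 245 − 8q_{Kora} − 3q_{Largo} = 0 ⇒ q_{Kora} = 30.625 − 0.375q_{Largo}.
At q_{Largo} = 20: q_{Kora} = 30.625 − 0.375·20 = 23.125.

23.125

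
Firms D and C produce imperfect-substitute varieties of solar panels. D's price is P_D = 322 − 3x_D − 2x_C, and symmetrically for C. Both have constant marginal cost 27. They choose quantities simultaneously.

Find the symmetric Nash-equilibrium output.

Firm D's profit: π = x_D(322 − 3x_D − 2x_C) − 27x_D.
∂π/∂x_D = 295 − 6x_D − 2x_C = 0 ⇒ x_D = 295/6 − (1/3)x_C.
By symmetry x_C = x_D; substituting into the reaction function, (4/3)x_D = 295/6 and x_D = 36.875.

36.875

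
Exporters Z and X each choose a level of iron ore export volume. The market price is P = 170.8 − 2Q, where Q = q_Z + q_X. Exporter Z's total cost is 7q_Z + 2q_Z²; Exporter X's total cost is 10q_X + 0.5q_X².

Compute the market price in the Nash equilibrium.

89.9

Exporter Z's profit: π = q_Z(170.8 − 2(q_Z + q_X)) − 7q_Z − 2q_Z².
∂π/∂q_Z = 163.8 − 8q_Z − 2q_X = 0, so q_Z = 20.475 − 0.25q_X.
For X: ∂π/∂q_X = 160.8 − 5q_X − 2q_Z = 0 ⇒ q_X = 32.16 − 0.4q_Z.
Substituting the second reaction function into the first: q_Z = 20.475 − 0.25(32.16 − 0.4q_Z), which gives 0.9q_Z = 12.435 ⇒ q_Z = 829/60.
Then q_X = 32.16 − 0.4·(829/60) = 799/30.
Equilibrium price: P = 170.8 − 2·40.45 = 89.9.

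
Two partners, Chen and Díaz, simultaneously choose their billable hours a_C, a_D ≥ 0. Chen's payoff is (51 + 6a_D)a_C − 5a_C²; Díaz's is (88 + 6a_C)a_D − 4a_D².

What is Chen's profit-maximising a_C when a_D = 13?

12.9

Expanding Chen's payoff: 51a_C + 6a_Da_C − 5a_C².
∂π/∂a_C = 51 + 6a_D − 10a_C = 0, so a_C = 5.1 + 0.6a_D.
At a_D = 13: a_C = 5.1 + 0.6·13 = 12.9.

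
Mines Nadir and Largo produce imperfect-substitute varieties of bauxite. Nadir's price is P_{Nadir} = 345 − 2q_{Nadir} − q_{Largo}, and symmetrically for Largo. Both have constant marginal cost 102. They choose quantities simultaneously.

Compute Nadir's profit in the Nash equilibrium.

4723.92

Mine Nadir's profit: π = q_{Nadir}(345 − 2q_{Nadir} − q_{Largo}) − 102q_{Nadir}.
∂π/∂q_{Nadir} = 243 − 4q_{Nadir} − q_{Largo} = 0 ⇒ q_{Nadir} = 60.75 − 0.25q_{Largo}.
By symmetry q_{Largo} = q_{Nadir}; substituting into the reaction function, 1.25q_{Nadir} = 60.75 and q_{Nadir} = 48.6.
P_{Nadir} = 345 − 2·48.6 − 48.6 = 199.2.
Profit = (199.2 − 102)·48.6 = 4723.92.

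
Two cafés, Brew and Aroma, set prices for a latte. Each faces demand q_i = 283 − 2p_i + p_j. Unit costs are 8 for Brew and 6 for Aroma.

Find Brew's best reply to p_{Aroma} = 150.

Brew's profit: π = (p_{Brew} − 8)(283 − 2p_{Brew} + p_{Aroma}).
∂π/∂p_{Brew} = 299 − 4p_{Brew} + p_{Aroma} = 0 ⇒ p_{Brew} = 74.75 + 0.25p_{Aroma}.
At p_{Aroma} = 150: p_{Brew} = 74.75 + 0.25·150 = 112.25.

112.25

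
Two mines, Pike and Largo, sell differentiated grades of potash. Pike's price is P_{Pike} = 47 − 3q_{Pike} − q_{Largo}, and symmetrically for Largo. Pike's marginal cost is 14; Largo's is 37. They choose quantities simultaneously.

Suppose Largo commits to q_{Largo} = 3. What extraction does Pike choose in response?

5

Mine Pike's profit: π = q_{Pike}(47 − 3q_{Pike} − q_{Largo}) − 14q_{Pike}.
∂π/∂q_{Pike} = 33 − 6q_{Pike} − q_{Largo} = 0 ⇒ q_{Pike} = 5.5 − (1/6)q_{Largo}.
At q_{Largo} = 3: q_{Pike} = 5.5 − (1/6)·3 = 5.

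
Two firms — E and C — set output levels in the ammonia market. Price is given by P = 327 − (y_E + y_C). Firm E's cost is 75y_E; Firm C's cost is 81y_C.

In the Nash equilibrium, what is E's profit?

Firm E's profit: π = y_E(327 − (y_E + y_C)) − 75y_E.
∂π/∂y_E = 252 − 2y_E − y_C = 0, so y_E = 126 − 0.5y_C.
By the same steps for C: y_C = 123 − 0.5y_E.
Plugging y_C into E's best response: y_E = 126 − 0.5(123 − 0.5y_E) ⇒ 0.75y_E = 64.5, so y_E = 86.
Then y_C = 123 − 0.5·86 = 80.
Price P = 327 − 166 = 161.
E's profit: (161 − 75)·86 = 7396.

7396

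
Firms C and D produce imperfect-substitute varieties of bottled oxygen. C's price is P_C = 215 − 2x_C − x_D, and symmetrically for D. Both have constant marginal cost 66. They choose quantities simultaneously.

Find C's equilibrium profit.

1776.08

Firm C's profit: π = x_C(215 − 2x_C − x_D) − 66x_C.
∂π/∂x_C = 149 − 4x_C − x_D = 0 ⇒ x_C = 37.25 − 0.25x_D.
The game is symmetric, so in equilibrium x_D = x_C: the reaction function gives 1.25x_C = 37.25, hence x_C = 29.8.
P_C = 215 − 2·29.8 − 29.8 = 125.6.
Profit = (125.6 − 66)·29.8 = 1776.08.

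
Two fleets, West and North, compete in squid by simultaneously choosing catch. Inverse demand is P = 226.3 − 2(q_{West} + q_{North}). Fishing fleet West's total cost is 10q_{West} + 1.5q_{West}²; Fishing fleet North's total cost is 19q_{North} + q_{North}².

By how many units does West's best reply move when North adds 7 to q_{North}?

-2

Fishing fleet West's profit: π = q_{West}(226.3 − 2(q_{West} + q_{North})) − 10q_{West} − 1.5q_{West}².
∂π/∂q_{West} = 216.3 − 7q_{West} − 2q_{North} = 0, so q_{West} = 30.9 − (2/7)q_{North}.
The reaction-function slope is −2/7, so a 7-unit rise in q_{North} moves q_{West} by −2/7 × 7 = −2. West's best response falls — the actions are strategic substitutes.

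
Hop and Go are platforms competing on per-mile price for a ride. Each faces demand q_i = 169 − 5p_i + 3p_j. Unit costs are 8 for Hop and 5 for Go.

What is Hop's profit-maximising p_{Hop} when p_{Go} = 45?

Hop's profit: π = (p_{Hop} − 8)(169 − 5p_{Hop} + 3p_{Go}).
∂π/∂p_{Hop} = 209 − 10p_{Hop} + 3p_{Go} = 0 ⇒ p_{Hop} = 20.9 + 0.3p_{Go}.
At p_{Go} = 45: p_{Hop} = 20.9 + 0.3·45 = 34.4.

34.4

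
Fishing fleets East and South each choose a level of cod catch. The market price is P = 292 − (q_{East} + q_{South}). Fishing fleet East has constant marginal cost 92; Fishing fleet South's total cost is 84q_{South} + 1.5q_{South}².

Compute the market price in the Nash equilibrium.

180

Fishing fleet East's profit: π = q_{East}(292 − (q_{East} + q_{South})) − 92q_{East}.
∂π/∂q_{East} = 200 − 2q_{East} − q_{South} = 0, so q_{East} = 100 − 0.5q_{South}.
For South: ∂π/∂q_{South} = 208 − 5q_{South} − q_{East} = 0 ⇒ q_{South} = 41.6 − 0.2q_{East}.
Plugging q_{South} into East's best response: q_{East} = 100 − 0.5(41.6 − 0.2q_{East}) ⇒ 0.9q_{East} = 79.2, so q_{East} = 88.
Then q_{South} = 41.6 − 0.2·88 = 24.
Equilibrium price: P = 292 − 112 = 180.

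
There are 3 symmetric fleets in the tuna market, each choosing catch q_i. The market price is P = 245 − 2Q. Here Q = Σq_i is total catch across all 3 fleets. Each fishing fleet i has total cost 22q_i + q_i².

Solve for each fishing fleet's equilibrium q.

22.3

A representative fishing fleet's profit is π_i = q_i(245 − 2Q) − 22q_i − q_i², with Q = q_i + Σ_{j≠i} q_j.
First-order condition: 223 − 6q_i − 2Σ_{j≠i} q_j = 0.
Imposing symmetry (q_j = q for all j) turns Σ_{j≠i} q_j into 2q, so 223 = 10q and q = 22.3.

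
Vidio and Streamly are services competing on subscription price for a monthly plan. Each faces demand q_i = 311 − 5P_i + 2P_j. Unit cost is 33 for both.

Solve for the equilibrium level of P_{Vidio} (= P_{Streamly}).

Vidio's profit: π = (P_{Vidio} − 33)(311 − 5P_{Vidio} + 2P_{Streamly}).
∂π/∂P_{Vidio} = 476 − 10P_{Vidio} + 2P_{Streamly} = 0 ⇒ P_{Vidio} = 47.6 + 0.2P_{Streamly}.
Setting P_{Vidio} = P_{Streamly} in the reaction function: P_{Vidio} = 47.6 + 0.2P_{Vidio}, so P_{Vidio} = 47.6 / 0.8 = 59.5.

59.5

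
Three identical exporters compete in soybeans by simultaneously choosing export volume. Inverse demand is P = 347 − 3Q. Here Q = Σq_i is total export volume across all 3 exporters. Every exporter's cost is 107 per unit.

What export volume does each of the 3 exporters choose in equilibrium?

A representative exporter's profit is π_i = q_i(347 − 3Q) − 107q_i, with Q = q_i + Σ_{j≠i} q_j.
First-order condition: 240 − 6q_i − 3Σ_{j≠i} q_j = 0.
In a symmetric equilibrium every exporter chooses the same q, so Σ_{j≠i} q_j = 2q. The condition becomes 240 − 12q = 0, giving q = 240/12 = 20.

20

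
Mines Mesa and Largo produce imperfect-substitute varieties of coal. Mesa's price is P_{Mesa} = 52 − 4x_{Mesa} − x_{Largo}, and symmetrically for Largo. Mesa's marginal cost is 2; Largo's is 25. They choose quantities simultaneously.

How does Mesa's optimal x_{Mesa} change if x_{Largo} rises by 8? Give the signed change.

Mine Mesa's profit: π = x_{Mesa}(52 − 4x_{Mesa} − x_{Largo}) − 2x_{Mesa}.
∂π/∂x_{Mesa} = 50 − 8x_{Mesa} − x_{Largo} = 0 ⇒ x_{Mesa} = 6.25 − 0.125x_{Largo}.
The reaction-function slope is −0.125, so an 8-unit rise in x_{Largo} moves x_{Mesa} by −0.125 × 8 = −1. Mesa's best response falls — the actions are strategic substitutes.

-1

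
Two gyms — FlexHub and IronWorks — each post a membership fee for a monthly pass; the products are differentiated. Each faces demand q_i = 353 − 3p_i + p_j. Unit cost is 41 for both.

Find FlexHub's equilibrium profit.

FlexHub's profit: π = (p_{FlexHub} − 41)(353 − 3p_{FlexHub} + p_{IronWorks}).
∂π/∂p_{FlexHub} = 476 − 6p_{FlexHub} + p_{IronWorks} = 0 ⇒ p_{FlexHub} = 238/3 + (1/6)p_{IronWorks}.
The game is symmetric, so in equilibrium p_{IronWorks} = p_{FlexHub}: the reaction function gives (5/6)p_{FlexHub} = 238/3, hence p_{FlexHub} = 95.2.
q_{FlexHub} = 353 − 3·95.2 + 95.2 = 162.6.
Profit = (95.2 − 41)·162.6 = 8812.92.

8812.92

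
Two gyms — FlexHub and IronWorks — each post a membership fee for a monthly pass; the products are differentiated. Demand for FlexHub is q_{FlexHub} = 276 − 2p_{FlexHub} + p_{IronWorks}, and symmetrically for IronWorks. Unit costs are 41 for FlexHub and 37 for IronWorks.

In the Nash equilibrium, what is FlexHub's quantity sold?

FlexHub's profit: π = (p_{FlexHub} − 41)(276 − 2p_{FlexHub} + p_{IronWorks}).
∂π/∂p_{FlexHub} = 358 − 4p_{FlexHub} + p_{IronWorks} = 0 ⇒ p_{FlexHub} = 89.5 + 0.25p_{IronWorks}.
Similarly p_{IronWorks} = 87.5 + 0.25p_{FlexHub}.
Plugging p_{IronWorks} into FlexHub's best response: p_{FlexHub} = 89.5 + 0.25(87.5 + 0.25p_{FlexHub}) ⇒ 0.9375p_{FlexHub} = 111.375, so p_{FlexHub} = 118.8.
Then p_{IronWorks} = 87.5 + 0.25·118.8 = 117.2.
q_{FlexHub} = 276 − 2·118.8 + 117.2 = 155.6.

155.6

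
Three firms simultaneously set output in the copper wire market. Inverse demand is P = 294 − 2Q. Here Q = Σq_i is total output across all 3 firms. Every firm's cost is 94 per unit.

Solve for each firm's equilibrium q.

A representative firm's profit is π_i = q_i(294 − 2Q) − 94q_i, with Q = q_i + Σ_{j≠i} q_j.
First-order condition: 200 − 4q_i − 2Σ_{j≠i} q_j = 0.
With identical firms, set every q_j = q: then 200 − 4q − 4q = 0, i.e. q = 200/8 = 25.

25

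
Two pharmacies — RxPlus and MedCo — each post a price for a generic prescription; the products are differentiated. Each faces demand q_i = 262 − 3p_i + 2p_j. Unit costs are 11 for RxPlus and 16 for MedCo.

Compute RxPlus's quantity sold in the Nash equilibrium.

191.0625

RxPlus's profit: π = (p_{RxPlus} − 11)(262 − 3p_{RxPlus} + 2p_{MedCo}).
∂π/∂p_{RxPlus} = 295 − 6p_{RxPlus} + 2p_{MedCo} = 0 ⇒ p_{RxPlus} = 295/6 + (1/3)p_{MedCo}.
Similarly p_{MedCo} = 155/3 + (1/3)p_{RxPlus}.
Plugging p_{MedCo} into RxPlus's best response: p_{RxPlus} = 295/6 + (1/3)(155/3 + (1/3)p_{RxPlus}) ⇒ (8/9)p_{RxPlus} = 1195/18, so p_{RxPlus} = 74.6875.
Then p_{MedCo} = 155/3 + (1/3)·74.6875 = 76.5625.
q_{RxPlus} = 262 − 3·74.6875 + 2·76.5625 = 191.0625.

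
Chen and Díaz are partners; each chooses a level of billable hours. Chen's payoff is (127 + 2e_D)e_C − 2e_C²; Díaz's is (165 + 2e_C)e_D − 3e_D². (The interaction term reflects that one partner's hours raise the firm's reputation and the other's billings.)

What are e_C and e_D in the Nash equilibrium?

Expanding Chen's payoff: 127e_C + 2e_De_C − 2e_C².
∂π/∂e_C = 127 + 2e_D − 4e_C = 0, so e_C = 31.75 + 0.5e_D.
Likewise for Díaz: e_D = 27.5 + (1/3)e_C.
Solving the two reaction functions simultaneously: (1 − (0.5)(1/3))e_C = 31.75 + 0.5·27.5, so (5/6)e_C = 45.5 and e_C = 54.6.
Then e_D = 27.5 + (1/3)·54.6 = 45.7.

54.6, 45.7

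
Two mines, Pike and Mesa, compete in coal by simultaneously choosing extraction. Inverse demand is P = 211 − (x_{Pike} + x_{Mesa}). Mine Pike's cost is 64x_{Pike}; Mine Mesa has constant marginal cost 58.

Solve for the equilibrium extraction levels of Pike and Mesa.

47, 53

Mine Pike's profit: π = x_{Pike}(211 − (x_{Pike} + x_{Mesa})) − 64x_{Pike}.
∂π/∂x_{Pike} = 147 − 2x_{Pike} − x_{Mesa} = 0, so x_{Pike} = 73.5 − 0.5x_{Mesa}.
By the same steps for Mesa: x_{Mesa} = 76.5 − 0.5x_{Pike}.
Solving the two reaction functions simultaneously: (1 − (−0.5)(−0.5))x_{Pike} = 73.5 − 0.5·76.5, so 0.75x_{Pike} = 35.25 and x_{Pike} = 47.
Then x_{Mesa} = 76.5 − 0.5·47 = 53.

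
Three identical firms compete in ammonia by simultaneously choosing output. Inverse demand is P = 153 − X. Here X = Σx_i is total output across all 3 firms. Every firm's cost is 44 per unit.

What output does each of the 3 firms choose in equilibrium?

27.25

A representative firm's profit is π_i = x_i(153 − X) − 44x_i, with X = x_i + Σ_{j≠i} x_j.
First-order condition: 109 − 2x_i − Σ_{j≠i} x_j = 0.
Imposing symmetry (x_j = x for all j) turns Σ_{j≠i} x_j into 2x, so 109 = 4x and x = 27.25.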